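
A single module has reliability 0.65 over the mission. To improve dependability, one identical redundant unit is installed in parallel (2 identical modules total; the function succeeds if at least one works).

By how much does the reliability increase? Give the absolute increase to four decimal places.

R_before = 0.65
R_after = 1 − (1 − 0.65)^2 = 0.8775
ΔR = 0.8775 − 0.65 = 0.2275

0.2275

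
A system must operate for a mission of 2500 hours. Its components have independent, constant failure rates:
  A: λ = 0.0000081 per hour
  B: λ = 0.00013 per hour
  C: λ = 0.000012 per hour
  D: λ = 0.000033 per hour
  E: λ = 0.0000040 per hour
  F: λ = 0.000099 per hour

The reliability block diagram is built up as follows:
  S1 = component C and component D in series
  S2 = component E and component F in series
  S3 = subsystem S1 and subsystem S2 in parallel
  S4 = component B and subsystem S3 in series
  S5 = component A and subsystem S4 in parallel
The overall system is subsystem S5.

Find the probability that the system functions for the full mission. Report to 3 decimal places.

0.994

R(A) = exp(−0.0000081 × 2500) = 0.97995
R(B) = exp(−0.00013 × 2500) = 0.72253
R(C) = exp(−0.000012 × 2500) = 0.97045
R(D) = exp(−0.000033 × 2500) = 0.92081
R(E) = exp(−0.0000040 × 2500) = 0.99005
R(F) = exp(−0.000099 × 2500) = 0.78075
Series (C and D): 0.97045 × 0.92081 = 0.89360
Series (E and F): 0.99005 × 0.78075 = 0.77298
Parallel ([0.89360] and [0.77298]): 1 − (1 − 0.89360)(1 − 0.77298) = 0.97585
Series (B and [0.97585]): 0.72253 × 0.97585 = 0.70508
Parallel (A and [0.70508]): 1 − (1 − 0.97995)(1 − 0.70508) = 0.994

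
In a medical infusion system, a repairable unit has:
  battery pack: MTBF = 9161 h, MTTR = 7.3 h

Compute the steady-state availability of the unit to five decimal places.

0.99920

A(battery pack) = MTBF/(MTBF+MTTR) = 9161/(9161+7.3) = 0.99920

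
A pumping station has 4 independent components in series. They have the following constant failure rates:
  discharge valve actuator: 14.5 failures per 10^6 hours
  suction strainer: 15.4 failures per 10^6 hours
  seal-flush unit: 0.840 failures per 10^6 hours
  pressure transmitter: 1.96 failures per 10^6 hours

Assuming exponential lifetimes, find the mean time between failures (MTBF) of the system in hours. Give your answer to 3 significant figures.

30600

Series of exponential components: λ_sys = Σ λ_i
λ_sys = 0.0000145 + 0.0000154 + 0.000000840 + 0.00000196 = 3.2700e-05 /h
MTBF = 1 / λ_sys = 30600 h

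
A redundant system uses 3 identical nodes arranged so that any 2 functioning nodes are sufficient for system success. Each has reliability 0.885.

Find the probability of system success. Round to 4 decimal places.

0.9634

R = Σ_{i=2}^{3} C(3,i) p^i (1−p)^{3−i} with p = 0.885
C(3,2)·0.885^2·0.115^1 = 0.270213
C(3,3)·0.885^3·0.115^0 = 0.693154
Sum = 0.9634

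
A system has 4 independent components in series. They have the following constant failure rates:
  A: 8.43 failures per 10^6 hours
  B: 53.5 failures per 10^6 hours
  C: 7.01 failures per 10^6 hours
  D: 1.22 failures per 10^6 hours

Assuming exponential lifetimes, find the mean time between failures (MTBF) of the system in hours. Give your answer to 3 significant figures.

14300

Series of exponential components: λ_sys = Σ λ_i
λ_sys = 0.00000843 + 0.0000535 + 0.00000701 + 0.00000122 = 7.0160e-05 /h
MTBF = 1 / λ_sys = 14300 h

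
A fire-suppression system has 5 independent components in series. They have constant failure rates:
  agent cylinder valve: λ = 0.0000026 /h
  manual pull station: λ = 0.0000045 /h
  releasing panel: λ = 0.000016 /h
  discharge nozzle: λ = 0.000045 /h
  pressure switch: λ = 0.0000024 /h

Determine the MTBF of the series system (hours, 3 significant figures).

Series of exponential components: λ_sys = Σ λ_i
λ_sys = 0.0000026 + 0.0000045 + 0.000016 + 0.000045 + 0.0000024 = 7.0500e-05 /h
MTBF = 1 / λ_sys = 14200 h

14200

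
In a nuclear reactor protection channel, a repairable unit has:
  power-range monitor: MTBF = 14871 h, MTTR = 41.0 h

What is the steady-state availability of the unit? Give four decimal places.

A(power-range monitor) = MTBF/(MTBF+MTTR) = 14871/(14871+41.0) = 0.9973

0.9973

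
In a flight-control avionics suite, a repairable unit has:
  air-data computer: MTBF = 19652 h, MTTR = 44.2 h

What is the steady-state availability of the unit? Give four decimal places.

A(air-data computer) = MTBF/(MTBF+MTTR) = 19652/(19652+44.2) = 0.9978

0.9978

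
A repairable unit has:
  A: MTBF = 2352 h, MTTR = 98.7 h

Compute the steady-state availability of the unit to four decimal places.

A(A) = MTBF/(MTBF+MTTR) = 2352/(2352+98.7) = 0.9597

0.9597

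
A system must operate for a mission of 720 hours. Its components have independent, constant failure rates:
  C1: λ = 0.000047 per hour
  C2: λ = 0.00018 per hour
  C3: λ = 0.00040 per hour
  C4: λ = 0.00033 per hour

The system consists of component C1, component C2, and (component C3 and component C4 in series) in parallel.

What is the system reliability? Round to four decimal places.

0.9983

R(C1) = exp(−0.000047 × 720) = 0.966726
R(C2) = exp(−0.00018 × 720) = 0.878447
R(C3) = exp(−0.00040 × 720) = 0.749762
R(C4) = exp(−0.00033 × 720) = 0.788518
Series (C3 and C4): 0.749762 × 0.788518 = 0.591201
Parallel (C1, C2, and [0.591201]): 1 − (1 − 0.966726)(1 − 0.878447)(1 − 0.591201) = 0.9983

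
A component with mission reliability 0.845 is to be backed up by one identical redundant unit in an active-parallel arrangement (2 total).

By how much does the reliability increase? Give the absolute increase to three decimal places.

R_before = 0.845
R_after = 1 − (1 − 0.845)^2 = 0.976
ΔR = 0.976 − 0.845 = 0.131

0.131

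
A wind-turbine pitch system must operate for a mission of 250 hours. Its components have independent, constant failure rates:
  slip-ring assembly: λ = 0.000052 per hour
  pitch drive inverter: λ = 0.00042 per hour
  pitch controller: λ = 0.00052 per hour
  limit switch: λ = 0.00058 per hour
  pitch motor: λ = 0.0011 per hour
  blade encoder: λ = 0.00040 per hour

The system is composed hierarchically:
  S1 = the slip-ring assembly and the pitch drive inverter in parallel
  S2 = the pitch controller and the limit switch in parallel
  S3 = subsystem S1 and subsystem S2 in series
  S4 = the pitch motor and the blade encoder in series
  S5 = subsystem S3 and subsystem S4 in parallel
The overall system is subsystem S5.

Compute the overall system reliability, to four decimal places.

0.9945

R(slip-ring assembly) = exp(−0.000052 × 250) = 0.987084
R(pitch drive inverter) = exp(−0.00042 × 250) = 0.900325
R(pitch controller) = exp(−0.00052 × 250) = 0.878095
R(limit switch) = exp(−0.00058 × 250) = 0.865022
R(pitch motor) = exp(−0.0011 × 250) = 0.759572
R(blade encoder) = exp(−0.00040 × 250) = 0.904837
Parallel (slip-ring assembly and pitch drive inverter): 1 − (1 − 0.987084)(1 − 0.900325) = 0.998713
Parallel (pitch controller and limit switch): 1 − (1 − 0.878095)(1 − 0.865022) = 0.983546
Series ([0.998713] and [0.983546]): 0.998713 × 0.983546 = 0.982280
Series (pitch motor and blade encoder): 0.759572 × 0.904837 = 0.687289
Parallel ([0.982280] and [0.687289]): 1 − (1 − 0.982280)(1 − 0.687289) = 0.9945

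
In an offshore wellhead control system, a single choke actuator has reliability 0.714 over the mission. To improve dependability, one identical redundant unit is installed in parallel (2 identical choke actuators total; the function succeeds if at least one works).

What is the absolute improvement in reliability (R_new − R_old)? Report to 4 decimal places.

R_before = 0.714
R_after = 1 − (1 − 0.714)^2 = 0.9182
ΔR = 0.9182 − 0.714 = 0.2042

0.2042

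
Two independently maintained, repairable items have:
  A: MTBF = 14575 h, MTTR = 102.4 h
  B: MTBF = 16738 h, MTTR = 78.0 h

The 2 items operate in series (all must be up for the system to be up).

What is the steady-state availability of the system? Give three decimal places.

0.988

A(A) = MTBF/(MTBF+MTTR) = 14575/(14575+102.4) = 0.993023
A(B) = MTBF/(MTBF+MTTR) = 16738/(16738+78.0) = 0.995362
Series availability: 0.993023 × 0.995362 = 0.988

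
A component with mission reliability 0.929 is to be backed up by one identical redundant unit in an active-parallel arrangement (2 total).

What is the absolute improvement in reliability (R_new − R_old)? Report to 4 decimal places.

0.0660

R_before = 0.929
R_after = 1 − (1 − 0.929)^2 = 0.9950
ΔR = 0.9950 − 0.929 = 0.0660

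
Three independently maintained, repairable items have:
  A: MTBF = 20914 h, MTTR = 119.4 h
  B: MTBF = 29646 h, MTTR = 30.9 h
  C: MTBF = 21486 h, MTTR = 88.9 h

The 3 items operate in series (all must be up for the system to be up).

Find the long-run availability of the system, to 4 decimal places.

0.9892

A(A) = MTBF/(MTBF+MTTR) = 20914/(20914+119.4) = 0.994323
A(B) = MTBF/(MTBF+MTTR) = 29646/(29646+30.9) = 0.998959
A(C) = MTBF/(MTBF+MTTR) = 21486/(21486+88.9) = 0.995879
Series availability: 0.994323 × 0.998959 × 0.995879 = 0.9892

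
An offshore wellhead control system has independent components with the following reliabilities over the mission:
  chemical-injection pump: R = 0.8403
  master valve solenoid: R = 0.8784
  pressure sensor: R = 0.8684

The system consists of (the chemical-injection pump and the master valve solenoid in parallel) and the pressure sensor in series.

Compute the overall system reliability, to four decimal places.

Parallel (chemical-injection pump and master valve solenoid): 1 − (1 − 0.840300)(1 − 0.878400) = 0.980580
Series ([0.980580] and pressure sensor): 0.980580 × 0.868400 = 0.8515

0.8515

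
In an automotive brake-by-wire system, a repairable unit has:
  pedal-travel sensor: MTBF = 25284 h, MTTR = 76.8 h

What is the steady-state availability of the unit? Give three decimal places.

0.997

A(pedal-travel sensor) = MTBF/(MTBF+MTTR) = 25284/(25284+76.8) = 0.997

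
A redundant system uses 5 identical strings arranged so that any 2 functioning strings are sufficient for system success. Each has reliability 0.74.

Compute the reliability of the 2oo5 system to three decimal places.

R = Σ_{i=2}^{5} C(5,i) p^i (1−p)^{5−i} with p = 0.74
C(5,2)·0.74^2·0.26^3 = 0.09625
C(5,3)·0.74^3·0.26^2 = 0.27393
C(5,4)·0.74^4·0.26^1 = 0.38983
C(5,5)·0.74^5·0.26^0 = 0.22190
Sum = 0.982

0.982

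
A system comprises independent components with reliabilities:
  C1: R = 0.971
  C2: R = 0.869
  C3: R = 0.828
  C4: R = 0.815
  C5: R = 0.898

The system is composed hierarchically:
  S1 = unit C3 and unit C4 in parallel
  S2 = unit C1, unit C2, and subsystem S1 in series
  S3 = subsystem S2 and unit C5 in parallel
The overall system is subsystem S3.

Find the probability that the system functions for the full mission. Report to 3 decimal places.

Parallel (C3 and C4): 1 − (1 − 0.82800)(1 − 0.81500) = 0.96818
Series (C1, C2, and [0.96818]): 0.97100 × 0.86900 × 0.96818 = 0.81695
Parallel ([0.81695] and C5): 1 − (1 − 0.81695)(1 − 0.89800) = 0.981

0.981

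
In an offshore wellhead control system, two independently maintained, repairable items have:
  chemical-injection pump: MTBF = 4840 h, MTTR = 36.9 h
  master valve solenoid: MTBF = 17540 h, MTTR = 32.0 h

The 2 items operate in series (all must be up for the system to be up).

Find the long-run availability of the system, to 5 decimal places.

A(chemical-injection pump) = MTBF/(MTBF+MTTR) = 4840/(4840+36.9) = 0.992434
A(master valve solenoid) = MTBF/(MTBF+MTTR) = 17540/(17540+32.0) = 0.998179
Series availability: 0.992434 × 0.998179 = 0.99063

0.99063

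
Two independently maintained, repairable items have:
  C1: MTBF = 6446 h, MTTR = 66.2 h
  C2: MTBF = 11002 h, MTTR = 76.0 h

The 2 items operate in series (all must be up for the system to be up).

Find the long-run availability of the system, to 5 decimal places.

0.98304

A(C1) = MTBF/(MTBF+MTTR) = 6446/(6446+66.2) = 0.989834
A(C2) = MTBF/(MTBF+MTTR) = 11002/(11002+76.0) = 0.993140
Series availability: 0.989834 × 0.993140 = 0.98304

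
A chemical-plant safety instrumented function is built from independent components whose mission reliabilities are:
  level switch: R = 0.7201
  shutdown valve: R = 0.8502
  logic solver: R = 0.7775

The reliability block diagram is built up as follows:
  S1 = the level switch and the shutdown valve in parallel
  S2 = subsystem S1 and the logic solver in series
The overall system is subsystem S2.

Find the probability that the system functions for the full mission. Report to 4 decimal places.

Parallel (level switch and shutdown valve): 1 − (1 − 0.720100)(1 − 0.850200) = 0.958071
Series ([0.958071] and logic solver): 0.958071 × 0.777500 = 0.7449

0.7449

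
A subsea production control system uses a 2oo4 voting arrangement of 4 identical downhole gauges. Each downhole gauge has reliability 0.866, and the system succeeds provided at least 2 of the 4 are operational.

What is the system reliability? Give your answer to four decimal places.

0.9913

R = Σ_{i=2}^{4} C(4,i) p^i (1−p)^{4−i} with p = 0.866
C(4,2)·0.866^2·0.134^2 = 0.080797
C(4,3)·0.866^3·0.134^1 = 0.348112
C(4,4)·0.866^4·0.134^0 = 0.562434
Sum = 0.9913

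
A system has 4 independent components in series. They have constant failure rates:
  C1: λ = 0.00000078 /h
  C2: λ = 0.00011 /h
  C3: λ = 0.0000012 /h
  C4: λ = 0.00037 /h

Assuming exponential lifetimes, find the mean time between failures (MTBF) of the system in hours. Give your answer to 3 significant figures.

Series of exponential components: λ_sys = Σ λ_i
λ_sys = 0.00000078 + 0.00011 + 0.0000012 + 0.00037 = 4.8198e-04 /h
MTBF = 1 / λ_sys = 2070 h

2070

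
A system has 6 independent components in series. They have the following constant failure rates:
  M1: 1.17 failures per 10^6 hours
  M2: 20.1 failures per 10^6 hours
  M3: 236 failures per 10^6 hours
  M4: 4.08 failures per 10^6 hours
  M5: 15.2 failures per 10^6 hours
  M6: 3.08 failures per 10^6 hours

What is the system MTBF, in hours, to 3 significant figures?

Series of exponential components: λ_sys = Σ λ_i
λ_sys = 0.00000117 + 0.0000201 + 0.000236 + 0.00000408 + 0.0000152 + 0.00000308 = 2.7963e-04 /h
MTBF = 1 / λ_sys = 3580 h

3580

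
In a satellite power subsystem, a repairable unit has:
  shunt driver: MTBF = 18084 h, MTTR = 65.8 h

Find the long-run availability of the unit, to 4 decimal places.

A(shunt driver) = MTBF/(MTBF+MTTR) = 18084/(18084+65.8) = 0.9964

0.9964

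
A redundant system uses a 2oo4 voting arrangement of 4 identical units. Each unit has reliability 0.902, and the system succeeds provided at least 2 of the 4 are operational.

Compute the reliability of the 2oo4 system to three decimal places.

R = Σ_{i=2}^{4} C(4,i) p^i (1−p)^{4−i} with p = 0.902
C(4,2)·0.902^2·0.098^2 = 0.04688
C(4,3)·0.902^3·0.098^1 = 0.28768
C(4,4)·0.902^4·0.098^0 = 0.66195
Sum = 0.997

0.997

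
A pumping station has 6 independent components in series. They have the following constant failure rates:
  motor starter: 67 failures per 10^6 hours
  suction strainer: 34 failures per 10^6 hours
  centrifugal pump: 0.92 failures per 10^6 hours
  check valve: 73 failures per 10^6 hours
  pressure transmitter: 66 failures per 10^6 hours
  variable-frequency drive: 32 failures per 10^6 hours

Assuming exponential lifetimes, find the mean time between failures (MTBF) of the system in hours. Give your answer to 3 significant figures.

3660

Series of exponential components: λ_sys = Σ λ_i
λ_sys = 0.000067 + 0.000034 + 0.00000092 + 0.000073 + 0.000066 + 0.000032 = 2.7292e-04 /h
MTBF = 1 / λ_sys = 3660 h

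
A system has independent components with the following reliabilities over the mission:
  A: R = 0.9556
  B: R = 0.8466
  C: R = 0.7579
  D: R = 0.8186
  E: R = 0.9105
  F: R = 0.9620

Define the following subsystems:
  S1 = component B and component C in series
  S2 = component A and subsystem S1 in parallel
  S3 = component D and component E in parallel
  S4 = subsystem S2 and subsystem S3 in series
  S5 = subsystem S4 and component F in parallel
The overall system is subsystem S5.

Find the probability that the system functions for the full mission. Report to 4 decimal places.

0.9988

Series (B and C): 0.846600 × 0.757900 = 0.641638
Parallel (A and [0.641638]): 1 − (1 − 0.955600)(1 − 0.641638) = 0.984089
Parallel (D and E): 1 − (1 − 0.818600)(1 − 0.910500) = 0.983765
Series ([0.984089] and [0.983765]): 0.984089 × 0.983765 = 0.968112
Parallel ([0.968112] and F): 1 − (1 − 0.968112)(1 − 0.962000) = 0.9988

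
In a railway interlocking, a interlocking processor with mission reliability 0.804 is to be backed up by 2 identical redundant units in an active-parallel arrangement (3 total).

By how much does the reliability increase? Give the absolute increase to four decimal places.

R_before = 0.804
R_after = 1 − (1 − 0.804)^3 = 0.9925
ΔR = 0.9925 − 0.804 = 0.1885

0.1885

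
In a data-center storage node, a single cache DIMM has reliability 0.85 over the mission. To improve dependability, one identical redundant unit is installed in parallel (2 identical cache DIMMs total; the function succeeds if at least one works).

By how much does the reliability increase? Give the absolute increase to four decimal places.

R_before = 0.85
R_after = 1 − (1 − 0.85)^2 = 0.9775
ΔR = 0.9775 − 0.85 = 0.1275

0.1275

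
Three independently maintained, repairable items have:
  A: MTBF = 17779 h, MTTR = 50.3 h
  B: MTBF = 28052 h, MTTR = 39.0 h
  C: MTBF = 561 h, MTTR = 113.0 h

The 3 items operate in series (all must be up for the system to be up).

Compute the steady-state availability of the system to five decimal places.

0.82884

A(A) = MTBF/(MTBF+MTTR) = 17779/(17779+50.3) = 0.997179
A(B) = MTBF/(MTBF+MTTR) = 28052/(28052+39.0) = 0.998612
A(C) = MTBF/(MTBF+MTTR) = 561/(561+113.0) = 0.832344
Series availability: 0.997179 × 0.998612 × 0.832344 = 0.82884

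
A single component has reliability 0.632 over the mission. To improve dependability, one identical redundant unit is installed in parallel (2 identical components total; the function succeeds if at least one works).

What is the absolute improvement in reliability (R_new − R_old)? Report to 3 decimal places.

0.233

R_before = 0.632
R_after = 1 − (1 − 0.632)^2 = 0.865
ΔR = 0.865 − 0.632 = 0.233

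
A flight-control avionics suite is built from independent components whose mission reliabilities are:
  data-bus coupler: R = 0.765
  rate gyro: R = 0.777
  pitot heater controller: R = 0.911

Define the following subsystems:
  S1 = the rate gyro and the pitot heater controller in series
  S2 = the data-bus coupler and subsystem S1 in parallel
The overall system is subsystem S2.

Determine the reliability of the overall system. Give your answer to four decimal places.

0.9313

Series (rate gyro and pitot heater controller): 0.777000 × 0.911000 = 0.707847
Parallel (data-bus coupler and [0.707847]): 1 − (1 − 0.765000)(1 − 0.707847) = 0.9313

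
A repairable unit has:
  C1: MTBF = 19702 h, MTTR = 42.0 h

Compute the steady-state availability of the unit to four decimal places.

A(C1) = MTBF/(MTBF+MTTR) = 19702/(19702+42.0) = 0.9979

0.9979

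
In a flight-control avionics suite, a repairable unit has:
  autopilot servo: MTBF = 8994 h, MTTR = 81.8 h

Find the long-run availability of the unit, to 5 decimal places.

0.99099

A(autopilot servo) = MTBF/(MTBF+MTTR) = 8994/(8994+81.8) = 0.99099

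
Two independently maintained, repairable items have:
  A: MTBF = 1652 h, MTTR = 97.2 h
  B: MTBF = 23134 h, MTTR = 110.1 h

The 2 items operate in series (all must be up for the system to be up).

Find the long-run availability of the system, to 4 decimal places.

0.9400

A(A) = MTBF/(MTBF+MTTR) = 1652/(1652+97.2) = 0.944432
A(B) = MTBF/(MTBF+MTTR) = 23134/(23134+110.1) = 0.995263
Series availability: 0.944432 × 0.995263 = 0.9400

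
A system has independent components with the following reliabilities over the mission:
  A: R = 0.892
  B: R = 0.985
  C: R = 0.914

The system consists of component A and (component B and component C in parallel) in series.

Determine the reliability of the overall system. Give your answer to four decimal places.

0.8908

Parallel (B and C): 1 − (1 − 0.985000)(1 − 0.914000) = 0.998710
Series (A and [0.998710]): 0.892000 × 0.998710 = 0.8908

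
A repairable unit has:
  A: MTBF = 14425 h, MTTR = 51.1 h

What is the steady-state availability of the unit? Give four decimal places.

A(A) = MTBF/(MTBF+MTTR) = 14425/(14425+51.1) = 0.9965

0.9965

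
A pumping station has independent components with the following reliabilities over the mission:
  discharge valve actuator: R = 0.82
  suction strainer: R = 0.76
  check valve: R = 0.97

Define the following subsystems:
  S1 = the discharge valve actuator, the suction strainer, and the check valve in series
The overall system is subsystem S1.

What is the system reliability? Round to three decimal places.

0.605

Series (discharge valve actuator, suction strainer, and check valve): 0.82000 × 0.76000 × 0.97000 = 0.605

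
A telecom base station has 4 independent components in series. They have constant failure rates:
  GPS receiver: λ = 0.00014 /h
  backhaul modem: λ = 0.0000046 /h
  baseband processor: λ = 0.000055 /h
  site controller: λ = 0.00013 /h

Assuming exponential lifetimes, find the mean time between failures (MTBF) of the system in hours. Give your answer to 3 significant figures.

3030

Series of exponential components: λ_sys = Σ λ_i
λ_sys = 0.00014 + 0.0000046 + 0.000055 + 0.00013 = 3.2960e-04 /h
MTBF = 1 / λ_sys = 3030 h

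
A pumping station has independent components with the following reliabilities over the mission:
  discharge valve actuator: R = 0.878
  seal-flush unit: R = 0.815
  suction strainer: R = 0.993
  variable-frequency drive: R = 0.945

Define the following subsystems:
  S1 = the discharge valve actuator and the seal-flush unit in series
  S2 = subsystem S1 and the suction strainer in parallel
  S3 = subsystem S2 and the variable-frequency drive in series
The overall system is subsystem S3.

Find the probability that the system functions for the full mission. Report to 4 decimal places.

Series (discharge valve actuator and seal-flush unit): 0.878000 × 0.815000 = 0.715570
Parallel ([0.715570] and suction strainer): 1 − (1 − 0.715570)(1 − 0.993000) = 0.998009
Series ([0.998009] and variable-frequency drive): 0.998009 × 0.945000 = 0.9431

0.9431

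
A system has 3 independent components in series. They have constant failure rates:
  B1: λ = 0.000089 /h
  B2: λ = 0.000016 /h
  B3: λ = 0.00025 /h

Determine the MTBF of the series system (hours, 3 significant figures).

Series of exponential components: λ_sys = Σ λ_i
λ_sys = 0.000089 + 0.000016 + 0.00025 = 3.5500e-04 /h
MTBF = 1 / λ_sys = 2820 h

2820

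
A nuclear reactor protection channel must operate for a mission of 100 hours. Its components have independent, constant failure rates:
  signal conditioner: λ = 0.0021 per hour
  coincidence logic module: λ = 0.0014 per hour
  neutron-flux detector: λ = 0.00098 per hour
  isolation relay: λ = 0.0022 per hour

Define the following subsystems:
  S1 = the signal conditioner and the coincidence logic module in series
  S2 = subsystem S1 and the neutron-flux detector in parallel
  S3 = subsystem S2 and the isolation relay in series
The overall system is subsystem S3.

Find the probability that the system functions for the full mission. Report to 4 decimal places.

R(signal conditioner) = exp(−0.0021 × 100) = 0.810584
R(coincidence logic module) = exp(−0.0014 × 100) = 0.869358
R(neutron-flux detector) = exp(−0.00098 × 100) = 0.906649
R(isolation relay) = exp(−0.0022 × 100) = 0.802519
Series (signal conditioner and coincidence logic module): 0.810584 × 0.869358 = 0.704688
Parallel ([0.704688] and neutron-flux detector): 1 − (1 − 0.704688)(1 − 0.906649) = 0.972432
Series ([0.972432] and isolation relay): 0.972432 × 0.802519 = 0.7804

0.7804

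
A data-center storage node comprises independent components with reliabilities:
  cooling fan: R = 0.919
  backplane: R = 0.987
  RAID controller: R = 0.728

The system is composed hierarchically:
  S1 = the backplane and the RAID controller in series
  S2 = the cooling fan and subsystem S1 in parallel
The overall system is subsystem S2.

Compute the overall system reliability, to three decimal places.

Series (backplane and RAID controller): 0.98700 × 0.72800 = 0.71854
Parallel (cooling fan and [0.71854]): 1 − (1 − 0.91900)(1 − 0.71854) = 0.977

0.977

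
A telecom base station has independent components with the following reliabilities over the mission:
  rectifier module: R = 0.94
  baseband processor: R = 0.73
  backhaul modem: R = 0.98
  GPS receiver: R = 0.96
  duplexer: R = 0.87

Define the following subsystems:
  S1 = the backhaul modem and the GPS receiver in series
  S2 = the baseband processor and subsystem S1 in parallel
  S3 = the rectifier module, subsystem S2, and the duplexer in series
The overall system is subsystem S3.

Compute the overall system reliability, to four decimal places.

0.8047

Series (backhaul modem and GPS receiver): 0.980000 × 0.960000 = 0.940800
Parallel (baseband processor and [0.940800]): 1 − (1 − 0.730000)(1 − 0.940800) = 0.984016
Series (rectifier module, [0.984016], and duplexer): 0.940000 × 0.984016 × 0.870000 = 0.8047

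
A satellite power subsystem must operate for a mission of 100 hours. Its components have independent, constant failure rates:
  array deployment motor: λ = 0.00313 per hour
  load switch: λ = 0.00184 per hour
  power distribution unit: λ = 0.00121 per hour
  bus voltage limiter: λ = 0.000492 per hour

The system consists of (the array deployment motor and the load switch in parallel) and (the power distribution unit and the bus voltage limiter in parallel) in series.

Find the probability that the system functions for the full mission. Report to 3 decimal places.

0.950

R(array deployment motor) = exp(−0.00313 × 100) = 0.73125
R(load switch) = exp(−0.00184 × 100) = 0.83194
R(power distribution unit) = exp(−0.00121 × 100) = 0.88603
R(bus voltage limiter) = exp(−0.000492 × 100) = 0.95199
Parallel (array deployment motor and load switch): 1 − (1 − 0.73125)(1 − 0.83194) = 0.95483
Parallel (power distribution unit and bus voltage limiter): 1 − (1 − 0.88603)(1 − 0.95199) = 0.99453
Series ([0.95483] and [0.99453]): 0.95483 × 0.99453 = 0.950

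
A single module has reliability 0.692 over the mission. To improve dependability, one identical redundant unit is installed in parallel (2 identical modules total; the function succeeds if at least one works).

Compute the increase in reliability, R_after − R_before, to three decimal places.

R_before = 0.692
R_after = 1 − (1 − 0.692)^2 = 0.905
ΔR = 0.905 − 0.692 = 0.213

0.213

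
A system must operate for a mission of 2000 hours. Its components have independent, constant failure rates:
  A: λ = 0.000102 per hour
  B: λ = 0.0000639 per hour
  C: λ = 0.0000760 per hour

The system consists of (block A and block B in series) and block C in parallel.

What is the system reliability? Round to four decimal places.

0.9602

R(A) = exp(−0.000102 × 2000) = 0.815462
R(B) = exp(−0.0000639 × 2000) = 0.880029
R(C) = exp(−0.0000760 × 2000) = 0.858988
Series (A and B): 0.815462 × 0.880029 = 0.717630
Parallel ([0.717630] and C): 1 − (1 − 0.717630)(1 − 0.858988) = 0.9602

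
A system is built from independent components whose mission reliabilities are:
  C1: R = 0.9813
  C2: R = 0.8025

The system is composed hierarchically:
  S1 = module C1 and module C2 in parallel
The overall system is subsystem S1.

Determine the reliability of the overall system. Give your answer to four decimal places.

Parallel (C1 and C2): 1 − (1 − 0.981300)(1 − 0.802500) = 0.9963

0.9963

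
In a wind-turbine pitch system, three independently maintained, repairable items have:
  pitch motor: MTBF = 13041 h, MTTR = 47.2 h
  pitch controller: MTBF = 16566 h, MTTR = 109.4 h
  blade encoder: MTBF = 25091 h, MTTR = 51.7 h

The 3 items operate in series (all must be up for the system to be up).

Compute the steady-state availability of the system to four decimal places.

A(pitch motor) = MTBF/(MTBF+MTTR) = 13041/(13041+47.2) = 0.996394
A(pitch controller) = MTBF/(MTBF+MTTR) = 16566/(16566+109.4) = 0.993439
A(blade encoder) = MTBF/(MTBF+MTTR) = 25091/(25091+51.7) = 0.997944
Series availability: 0.996394 × 0.993439 × 0.997944 = 0.9878

0.9878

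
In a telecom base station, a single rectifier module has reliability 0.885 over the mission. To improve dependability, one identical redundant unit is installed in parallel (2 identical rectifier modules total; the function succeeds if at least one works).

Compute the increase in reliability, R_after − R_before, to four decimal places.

R_before = 0.885
R_after = 1 − (1 − 0.885)^2 = 0.9868
ΔR = 0.9868 − 0.885 = 0.1018

0.1018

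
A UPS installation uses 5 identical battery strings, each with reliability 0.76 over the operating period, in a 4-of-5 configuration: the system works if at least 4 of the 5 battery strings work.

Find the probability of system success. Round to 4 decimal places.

R = Σ_{i=4}^{5} C(5,i) p^i (1−p)^{5−i} with p = 0.76
C(5,4)·0.76^4·0.24^1 = 0.400346
C(5,5)·0.76^5·0.24^0 = 0.253553
Sum = 0.6539

0.6539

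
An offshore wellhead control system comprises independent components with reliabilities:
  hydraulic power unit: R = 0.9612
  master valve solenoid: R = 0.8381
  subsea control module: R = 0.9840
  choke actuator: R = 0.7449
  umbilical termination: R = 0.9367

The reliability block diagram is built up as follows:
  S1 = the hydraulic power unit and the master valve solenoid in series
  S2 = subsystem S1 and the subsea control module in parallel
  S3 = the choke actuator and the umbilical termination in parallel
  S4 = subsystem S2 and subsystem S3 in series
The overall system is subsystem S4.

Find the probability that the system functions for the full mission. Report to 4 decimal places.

0.9808

Series (hydraulic power unit and master valve solenoid): 0.961200 × 0.838100 = 0.805582
Parallel ([0.805582] and subsea control module): 1 − (1 − 0.805582)(1 − 0.984000) = 0.996889
Parallel (choke actuator and umbilical termination): 1 − (1 − 0.744900)(1 − 0.936700) = 0.983852
Series ([0.996889] and [0.983852]): 0.996889 × 0.983852 = 0.9808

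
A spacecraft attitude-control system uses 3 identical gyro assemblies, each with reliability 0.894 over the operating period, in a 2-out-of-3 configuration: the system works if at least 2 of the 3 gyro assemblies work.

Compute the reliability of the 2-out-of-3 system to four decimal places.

R = Σ_{i=2}^{3} C(3,i) p^i (1−p)^{3−i} with p = 0.894
C(3,2)·0.894^2·0.106^1 = 0.254157
C(3,3)·0.894^3·0.106^0 = 0.714517
Sum = 0.9687

0.9687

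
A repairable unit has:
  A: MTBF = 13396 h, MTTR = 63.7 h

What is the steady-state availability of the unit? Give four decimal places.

0.9953

A(A) = MTBF/(MTBF+MTTR) = 13396/(13396+63.7) = 0.9953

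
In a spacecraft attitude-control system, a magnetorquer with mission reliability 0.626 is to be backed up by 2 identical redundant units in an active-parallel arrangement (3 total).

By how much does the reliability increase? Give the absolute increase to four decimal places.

R_before = 0.626
R_after = 1 − (1 − 0.626)^3 = 0.9477
ΔR = 0.9477 − 0.626 = 0.3217

0.3217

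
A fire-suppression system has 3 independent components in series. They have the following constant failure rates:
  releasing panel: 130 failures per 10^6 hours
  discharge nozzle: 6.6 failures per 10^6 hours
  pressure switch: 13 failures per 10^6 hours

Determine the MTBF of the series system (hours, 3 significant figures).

6680

Series of exponential components: λ_sys = Σ λ_i
λ_sys = 0.00013 + 0.0000066 + 0.000013 = 1.4960e-04 /h
MTBF = 1 / λ_sys = 6680 h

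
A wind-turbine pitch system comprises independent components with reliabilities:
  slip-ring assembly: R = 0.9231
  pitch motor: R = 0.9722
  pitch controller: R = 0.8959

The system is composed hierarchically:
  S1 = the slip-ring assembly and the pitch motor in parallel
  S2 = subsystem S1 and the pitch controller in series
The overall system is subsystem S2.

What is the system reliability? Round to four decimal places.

Parallel (slip-ring assembly and pitch motor): 1 − (1 − 0.923100)(1 − 0.972200) = 0.997862
Series ([0.997862] and pitch controller): 0.997862 × 0.895900 = 0.8940

0.8940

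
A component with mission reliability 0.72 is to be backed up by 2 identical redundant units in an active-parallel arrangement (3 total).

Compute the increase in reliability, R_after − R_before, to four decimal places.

0.2580

R_before = 0.72
R_after = 1 − (1 − 0.72)^3 = 0.9780
ΔR = 0.9780 − 0.72 = 0.2580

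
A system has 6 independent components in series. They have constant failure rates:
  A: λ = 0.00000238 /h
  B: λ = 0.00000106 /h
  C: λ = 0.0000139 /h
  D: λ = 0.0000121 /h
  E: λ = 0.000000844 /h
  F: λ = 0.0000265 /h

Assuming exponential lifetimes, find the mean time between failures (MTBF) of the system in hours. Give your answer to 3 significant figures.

17600

Series of exponential components: λ_sys = Σ λ_i
λ_sys = 0.00000238 + 0.00000106 + 0.0000139 + 0.0000121 + 0.000000844 + 0.0000265 = 5.6784e-05 /h
MTBF = 1 / λ_sys = 17600 h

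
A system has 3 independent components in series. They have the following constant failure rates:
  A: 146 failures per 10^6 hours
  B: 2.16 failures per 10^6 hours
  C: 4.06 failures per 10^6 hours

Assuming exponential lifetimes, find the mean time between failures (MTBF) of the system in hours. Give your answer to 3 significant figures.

Series of exponential components: λ_sys = Σ λ_i
λ_sys = 0.000146 + 0.00000216 + 0.00000406 = 1.5222e-04 /h
MTBF = 1 / λ_sys = 6570 h

6570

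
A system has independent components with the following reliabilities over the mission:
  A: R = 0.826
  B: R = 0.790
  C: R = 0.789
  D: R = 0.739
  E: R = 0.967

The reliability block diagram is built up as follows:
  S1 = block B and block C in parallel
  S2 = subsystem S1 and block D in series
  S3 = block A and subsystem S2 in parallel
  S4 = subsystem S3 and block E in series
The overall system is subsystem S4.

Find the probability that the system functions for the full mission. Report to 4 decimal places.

0.9176

Parallel (B and C): 1 − (1 − 0.790000)(1 − 0.789000) = 0.955690
Series ([0.955690] and D): 0.955690 × 0.739000 = 0.706255
Parallel (A and [0.706255]): 1 − (1 − 0.826000)(1 − 0.706255) = 0.948888
Series ([0.948888] and E): 0.948888 × 0.967000 = 0.9176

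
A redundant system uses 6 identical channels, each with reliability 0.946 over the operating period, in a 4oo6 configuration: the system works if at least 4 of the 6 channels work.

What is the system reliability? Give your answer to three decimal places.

R = Σ_{i=4}^{6} C(6,i) p^i (1−p)^{6−i} with p = 0.946
C(6,4)·0.946^4·0.054^2 = 0.03503
C(6,5)·0.946^5·0.054^1 = 0.24547
C(6,6)·0.946^6·0.054^0 = 0.71672
Sum = 0.997

0.997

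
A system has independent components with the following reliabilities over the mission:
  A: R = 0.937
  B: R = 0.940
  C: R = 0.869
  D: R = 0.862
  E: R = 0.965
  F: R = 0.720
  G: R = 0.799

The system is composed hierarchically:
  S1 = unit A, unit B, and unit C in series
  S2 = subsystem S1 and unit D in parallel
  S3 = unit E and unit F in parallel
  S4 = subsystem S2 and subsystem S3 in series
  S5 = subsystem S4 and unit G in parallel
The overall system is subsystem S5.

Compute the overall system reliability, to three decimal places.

Series (A, B, and C): 0.93700 × 0.94000 × 0.86900 = 0.76540
Parallel ([0.76540] and D): 1 − (1 − 0.76540)(1 − 0.86200) = 0.96763
Parallel (E and F): 1 − (1 − 0.96500)(1 − 0.72000) = 0.99020
Series ([0.96763] and [0.99020]): 0.96763 × 0.99020 = 0.95815
Parallel ([0.95815] and G): 1 − (1 − 0.95815)(1 − 0.79900) = 0.992

0.992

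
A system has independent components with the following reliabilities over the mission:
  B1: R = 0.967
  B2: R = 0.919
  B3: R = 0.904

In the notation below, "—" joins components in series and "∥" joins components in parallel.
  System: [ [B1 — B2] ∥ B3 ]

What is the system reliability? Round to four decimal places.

0.9893

Series (B1 and B2): 0.967000 × 0.919000 = 0.888673
Parallel ([0.888673] and B3): 1 − (1 − 0.888673)(1 − 0.904000) = 0.9893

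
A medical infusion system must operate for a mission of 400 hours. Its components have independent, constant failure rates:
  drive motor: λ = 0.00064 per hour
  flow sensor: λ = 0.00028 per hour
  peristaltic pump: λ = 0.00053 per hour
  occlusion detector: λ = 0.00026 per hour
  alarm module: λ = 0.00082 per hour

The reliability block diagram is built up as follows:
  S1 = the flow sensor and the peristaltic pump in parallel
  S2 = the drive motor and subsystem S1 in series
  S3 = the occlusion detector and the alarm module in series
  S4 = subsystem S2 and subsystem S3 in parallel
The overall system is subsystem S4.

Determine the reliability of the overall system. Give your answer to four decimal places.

0.9153

R(drive motor) = exp(−0.00064 × 400) = 0.774142
R(flow sensor) = exp(−0.00028 × 400) = 0.894044
R(peristaltic pump) = exp(−0.00053 × 400) = 0.808965
R(occlusion detector) = exp(−0.00026 × 400) = 0.901225
R(alarm module) = exp(−0.00082 × 400) = 0.720363
Parallel (flow sensor and peristaltic pump): 1 − (1 − 0.894044)(1 − 0.808965) = 0.979759
Series (drive motor and [0.979759]): 0.774142 × 0.979759 = 0.758473
Series (occlusion detector and alarm module): 0.901225 × 0.720363 = 0.649209
Parallel ([0.758473] and [0.649209]): 1 − (1 − 0.758473)(1 − 0.649209) = 0.9153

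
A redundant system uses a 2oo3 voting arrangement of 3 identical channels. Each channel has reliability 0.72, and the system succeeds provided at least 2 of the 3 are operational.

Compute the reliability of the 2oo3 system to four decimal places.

R = Σ_{i=2}^{3} C(3,i) p^i (1−p)^{3−i} with p = 0.72
C(3,2)·0.72^2·0.28^1 = 0.435456
C(3,3)·0.72^3·0.28^0 = 0.373248
Sum = 0.8087

0.8087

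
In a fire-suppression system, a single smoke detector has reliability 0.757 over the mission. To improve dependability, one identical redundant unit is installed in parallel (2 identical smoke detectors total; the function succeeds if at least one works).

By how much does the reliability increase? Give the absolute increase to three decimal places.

0.184

R_before = 0.757
R_after = 1 − (1 − 0.757)^2 = 0.941
ΔR = 0.941 − 0.757 = 0.184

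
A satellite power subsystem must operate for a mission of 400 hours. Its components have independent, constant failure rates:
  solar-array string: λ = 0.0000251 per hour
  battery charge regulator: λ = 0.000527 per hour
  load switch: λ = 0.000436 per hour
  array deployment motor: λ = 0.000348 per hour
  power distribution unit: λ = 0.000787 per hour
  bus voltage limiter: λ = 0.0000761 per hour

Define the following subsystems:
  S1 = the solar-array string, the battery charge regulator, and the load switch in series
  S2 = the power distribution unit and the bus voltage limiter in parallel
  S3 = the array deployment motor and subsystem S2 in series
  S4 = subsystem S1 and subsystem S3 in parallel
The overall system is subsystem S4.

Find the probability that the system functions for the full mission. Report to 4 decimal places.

0.9553

R(solar-array string) = exp(−0.0000251 × 400) = 0.990010
R(battery charge regulator) = exp(−0.000527 × 400) = 0.809936
R(load switch) = exp(−0.000436 × 400) = 0.839961
R(array deployment motor) = exp(−0.000348 × 400) = 0.870054
R(power distribution unit) = exp(−0.000787 × 400) = 0.729935
R(bus voltage limiter) = exp(−0.0000761 × 400) = 0.970019
Series (solar-array string, battery charge regulator, and load switch): 0.990010 × 0.809936 × 0.839961 = 0.673518
Parallel (power distribution unit and bus voltage limiter): 1 − (1 − 0.729935)(1 − 0.970019) = 0.991903
Series (array deployment motor and [0.991903]): 0.870054 × 0.991903 = 0.863009
Parallel ([0.673518] and [0.863009]): 1 − (1 − 0.673518)(1 − 0.863009) = 0.9553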